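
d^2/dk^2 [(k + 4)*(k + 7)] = 2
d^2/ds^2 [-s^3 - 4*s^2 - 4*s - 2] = -6*s - 8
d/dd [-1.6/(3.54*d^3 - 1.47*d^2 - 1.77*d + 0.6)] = (16.992*d^2 - 4.704*d - 2.832)/(3.54*d^3 - 1.47*d^2 - 1.77*d + 0.6)^2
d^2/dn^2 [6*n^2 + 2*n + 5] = 12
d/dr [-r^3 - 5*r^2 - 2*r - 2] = -3*r^2 - 10*r - 2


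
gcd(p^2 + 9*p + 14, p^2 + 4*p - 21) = p + 7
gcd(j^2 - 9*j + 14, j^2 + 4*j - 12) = j - 2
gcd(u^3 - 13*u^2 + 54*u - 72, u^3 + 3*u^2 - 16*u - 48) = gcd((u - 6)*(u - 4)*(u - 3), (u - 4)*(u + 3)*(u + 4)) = u - 4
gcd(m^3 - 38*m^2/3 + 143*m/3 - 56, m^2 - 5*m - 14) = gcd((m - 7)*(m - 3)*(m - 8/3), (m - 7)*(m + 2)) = m - 7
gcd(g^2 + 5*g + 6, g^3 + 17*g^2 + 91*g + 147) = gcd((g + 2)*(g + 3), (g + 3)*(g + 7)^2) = g + 3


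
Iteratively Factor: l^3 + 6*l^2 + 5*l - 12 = (l + 4)*(l^2 + 2*l - 3) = (l - 1)*(l + 4)*(l + 3)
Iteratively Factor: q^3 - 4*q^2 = (q)*(q^2 - 4*q) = q^2*(q - 4)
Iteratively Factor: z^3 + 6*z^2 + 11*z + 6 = (z + 1)*(z^2 + 5*z + 6) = (z + 1)*(z + 2)*(z + 3)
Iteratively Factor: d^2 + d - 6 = (d + 3)*(d - 2)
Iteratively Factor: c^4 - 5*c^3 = (c)*(c^3 - 5*c^2) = c^2*(c^2 - 5*c) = c^3*(c - 5)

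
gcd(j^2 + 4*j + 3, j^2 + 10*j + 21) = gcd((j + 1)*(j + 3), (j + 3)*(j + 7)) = j + 3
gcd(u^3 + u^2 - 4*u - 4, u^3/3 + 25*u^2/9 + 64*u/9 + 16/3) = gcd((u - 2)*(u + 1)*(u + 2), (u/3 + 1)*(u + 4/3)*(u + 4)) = 1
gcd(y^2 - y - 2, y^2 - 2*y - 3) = y + 1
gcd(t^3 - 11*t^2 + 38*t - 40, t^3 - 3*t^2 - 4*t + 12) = t - 2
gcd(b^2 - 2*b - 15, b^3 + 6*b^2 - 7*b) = 1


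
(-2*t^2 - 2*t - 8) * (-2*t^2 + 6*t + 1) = 4*t^4 - 8*t^3 + 2*t^2 - 50*t - 8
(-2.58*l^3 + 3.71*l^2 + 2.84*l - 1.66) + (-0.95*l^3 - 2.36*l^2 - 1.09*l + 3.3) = -3.53*l^3 + 1.35*l^2 + 1.75*l + 1.64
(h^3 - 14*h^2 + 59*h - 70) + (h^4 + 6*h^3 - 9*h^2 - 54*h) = h^4 + 7*h^3 - 23*h^2 + 5*h - 70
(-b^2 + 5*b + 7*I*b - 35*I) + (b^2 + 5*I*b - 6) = 5*b + 12*I*b - 6 - 35*I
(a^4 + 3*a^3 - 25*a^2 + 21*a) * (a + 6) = a^5 + 9*a^4 - 7*a^3 - 129*a^2 + 126*a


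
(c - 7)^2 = c^2 - 14*c + 49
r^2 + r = r*(r + 1)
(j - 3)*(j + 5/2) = j^2 - j/2 - 15/2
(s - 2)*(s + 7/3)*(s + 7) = s^3 + 22*s^2/3 - 7*s/3 - 98/3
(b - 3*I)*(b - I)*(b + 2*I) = b^3 - 2*I*b^2 + 5*b - 6*I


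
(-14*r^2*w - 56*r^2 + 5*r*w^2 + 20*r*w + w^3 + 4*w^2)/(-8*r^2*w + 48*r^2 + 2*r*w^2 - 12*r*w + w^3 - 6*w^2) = (7*r*w + 28*r + w^2 + 4*w)/(4*r*w - 24*r + w^2 - 6*w)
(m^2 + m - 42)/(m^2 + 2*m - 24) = (m^2 + m - 42)/(m^2 + 2*m - 24)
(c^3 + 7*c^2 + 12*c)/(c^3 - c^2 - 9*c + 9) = c*(c + 4)/(c^2 - 4*c + 3)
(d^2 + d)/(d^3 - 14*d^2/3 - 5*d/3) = 3*(d + 1)/(3*d^2 - 14*d - 5)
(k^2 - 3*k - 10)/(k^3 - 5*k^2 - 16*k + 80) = (k + 2)/(k^2 - 16)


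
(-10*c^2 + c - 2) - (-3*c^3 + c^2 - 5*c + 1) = 3*c^3 - 11*c^2 + 6*c - 3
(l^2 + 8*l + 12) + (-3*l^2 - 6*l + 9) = -2*l^2 + 2*l + 21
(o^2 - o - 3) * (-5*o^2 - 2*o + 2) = -5*o^4 + 3*o^3 + 19*o^2 + 4*o - 6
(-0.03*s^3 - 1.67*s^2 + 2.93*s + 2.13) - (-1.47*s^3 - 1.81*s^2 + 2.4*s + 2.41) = 1.44*s^3 + 0.14*s^2 + 0.53*s - 0.28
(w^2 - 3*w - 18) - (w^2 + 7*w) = -10*w - 18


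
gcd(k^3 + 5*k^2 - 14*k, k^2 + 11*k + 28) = k + 7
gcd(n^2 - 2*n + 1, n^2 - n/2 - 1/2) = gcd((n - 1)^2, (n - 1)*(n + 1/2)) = n - 1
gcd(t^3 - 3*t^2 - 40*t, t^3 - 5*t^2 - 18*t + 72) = 1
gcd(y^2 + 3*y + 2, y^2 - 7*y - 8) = y + 1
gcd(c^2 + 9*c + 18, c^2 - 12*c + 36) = 1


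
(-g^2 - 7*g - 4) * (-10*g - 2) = 10*g^3 + 72*g^2 + 54*g + 8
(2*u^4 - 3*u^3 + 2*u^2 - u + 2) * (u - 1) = 2*u^5 - 5*u^4 + 5*u^3 - 3*u^2 + 3*u - 2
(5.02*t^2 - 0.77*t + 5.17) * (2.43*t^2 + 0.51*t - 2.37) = 12.1986*t^4 + 0.6891*t^3 + 0.273000000000001*t^2 + 4.4616*t - 12.2529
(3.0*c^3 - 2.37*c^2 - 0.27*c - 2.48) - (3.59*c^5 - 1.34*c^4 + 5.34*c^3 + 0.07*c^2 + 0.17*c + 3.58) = -3.59*c^5 + 1.34*c^4 - 2.34*c^3 - 2.44*c^2 - 0.44*c - 6.06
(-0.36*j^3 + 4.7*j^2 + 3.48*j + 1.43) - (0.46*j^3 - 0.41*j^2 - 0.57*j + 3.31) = -0.82*j^3 + 5.11*j^2 + 4.05*j - 1.88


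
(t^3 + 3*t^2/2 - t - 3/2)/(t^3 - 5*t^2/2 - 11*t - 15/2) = (t - 1)/(t - 5)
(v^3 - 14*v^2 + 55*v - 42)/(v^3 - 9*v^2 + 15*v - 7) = (v - 6)/(v - 1)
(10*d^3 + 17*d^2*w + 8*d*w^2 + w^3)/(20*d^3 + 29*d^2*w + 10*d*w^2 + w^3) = (2*d + w)/(4*d + w)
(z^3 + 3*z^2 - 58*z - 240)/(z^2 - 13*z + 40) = (z^2 + 11*z + 30)/(z - 5)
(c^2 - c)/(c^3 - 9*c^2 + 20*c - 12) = c/(c^2 - 8*c + 12)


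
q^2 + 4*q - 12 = (q - 2)*(q + 6)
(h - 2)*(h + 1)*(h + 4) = h^3 + 3*h^2 - 6*h - 8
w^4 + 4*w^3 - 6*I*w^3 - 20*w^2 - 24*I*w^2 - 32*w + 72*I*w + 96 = (w - 2)*(w + 6)*(w - 4*I)*(w - 2*I)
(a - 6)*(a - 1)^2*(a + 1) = a^4 - 7*a^3 + 5*a^2 + 7*a - 6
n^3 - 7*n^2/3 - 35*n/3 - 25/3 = (n - 5)*(n + 1)*(n + 5/3)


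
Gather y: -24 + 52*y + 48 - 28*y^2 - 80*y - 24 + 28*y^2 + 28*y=0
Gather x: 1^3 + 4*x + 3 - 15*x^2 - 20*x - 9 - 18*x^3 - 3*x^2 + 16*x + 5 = -18*x^3 - 18*x^2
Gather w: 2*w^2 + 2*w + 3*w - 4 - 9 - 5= 2*w^2 + 5*w - 18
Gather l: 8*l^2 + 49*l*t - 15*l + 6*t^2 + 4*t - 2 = 8*l^2 + l*(49*t - 15) + 6*t^2 + 4*t - 2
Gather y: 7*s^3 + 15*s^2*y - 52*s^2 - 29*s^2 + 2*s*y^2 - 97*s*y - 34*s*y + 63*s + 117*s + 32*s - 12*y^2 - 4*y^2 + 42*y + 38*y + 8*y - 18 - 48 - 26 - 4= 7*s^3 - 81*s^2 + 212*s + y^2*(2*s - 16) + y*(15*s^2 - 131*s + 88) - 96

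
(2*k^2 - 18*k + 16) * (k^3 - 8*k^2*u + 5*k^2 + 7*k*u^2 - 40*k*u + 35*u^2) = 2*k^5 - 16*k^4*u - 8*k^4 + 14*k^3*u^2 + 64*k^3*u - 74*k^3 - 56*k^2*u^2 + 592*k^2*u + 80*k^2 - 518*k*u^2 - 640*k*u + 560*u^2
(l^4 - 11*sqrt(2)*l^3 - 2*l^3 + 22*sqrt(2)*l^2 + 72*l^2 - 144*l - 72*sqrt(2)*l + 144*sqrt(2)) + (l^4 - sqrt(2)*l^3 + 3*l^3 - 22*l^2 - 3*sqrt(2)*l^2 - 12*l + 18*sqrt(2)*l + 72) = 2*l^4 - 12*sqrt(2)*l^3 + l^3 + 19*sqrt(2)*l^2 + 50*l^2 - 156*l - 54*sqrt(2)*l + 72 + 144*sqrt(2)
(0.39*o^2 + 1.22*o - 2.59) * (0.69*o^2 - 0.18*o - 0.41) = 0.2691*o^4 + 0.7716*o^3 - 2.1666*o^2 - 0.034*o + 1.0619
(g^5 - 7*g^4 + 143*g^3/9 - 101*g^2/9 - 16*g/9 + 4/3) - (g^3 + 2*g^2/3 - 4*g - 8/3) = g^5 - 7*g^4 + 134*g^3/9 - 107*g^2/9 + 20*g/9 + 4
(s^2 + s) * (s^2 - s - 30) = s^4 - 31*s^2 - 30*s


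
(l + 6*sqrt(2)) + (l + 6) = 2*l + 6 + 6*sqrt(2)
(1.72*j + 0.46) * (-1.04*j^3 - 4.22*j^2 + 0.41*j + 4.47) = -1.7888*j^4 - 7.7368*j^3 - 1.236*j^2 + 7.877*j + 2.0562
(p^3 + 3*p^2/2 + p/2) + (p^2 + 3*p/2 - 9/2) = p^3 + 5*p^2/2 + 2*p - 9/2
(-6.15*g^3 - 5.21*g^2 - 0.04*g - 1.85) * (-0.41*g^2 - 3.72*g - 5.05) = 2.5215*g^5 + 25.0141*g^4 + 50.4551*g^3 + 27.2178*g^2 + 7.084*g + 9.3425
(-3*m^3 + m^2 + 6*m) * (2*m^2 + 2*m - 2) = -6*m^5 - 4*m^4 + 20*m^3 + 10*m^2 - 12*m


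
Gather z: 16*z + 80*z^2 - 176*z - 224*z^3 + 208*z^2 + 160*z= -224*z^3 + 288*z^2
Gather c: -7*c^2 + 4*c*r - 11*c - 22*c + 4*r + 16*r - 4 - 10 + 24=-7*c^2 + c*(4*r - 33) + 20*r + 10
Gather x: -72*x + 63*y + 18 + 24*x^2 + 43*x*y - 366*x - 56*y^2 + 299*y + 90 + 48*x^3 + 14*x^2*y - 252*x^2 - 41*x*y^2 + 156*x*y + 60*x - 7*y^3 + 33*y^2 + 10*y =48*x^3 + x^2*(14*y - 228) + x*(-41*y^2 + 199*y - 378) - 7*y^3 - 23*y^2 + 372*y + 108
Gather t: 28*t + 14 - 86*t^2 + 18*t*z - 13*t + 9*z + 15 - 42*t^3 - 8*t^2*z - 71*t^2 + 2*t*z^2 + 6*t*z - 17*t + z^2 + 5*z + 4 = -42*t^3 + t^2*(-8*z - 157) + t*(2*z^2 + 24*z - 2) + z^2 + 14*z + 33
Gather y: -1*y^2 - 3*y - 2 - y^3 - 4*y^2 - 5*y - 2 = -y^3 - 5*y^2 - 8*y - 4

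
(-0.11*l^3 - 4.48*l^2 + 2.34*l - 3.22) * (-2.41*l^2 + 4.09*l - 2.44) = 0.2651*l^5 + 10.3469*l^4 - 23.6942*l^3 + 28.262*l^2 - 18.8794*l + 7.8568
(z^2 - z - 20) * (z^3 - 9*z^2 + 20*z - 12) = z^5 - 10*z^4 + 9*z^3 + 148*z^2 - 388*z + 240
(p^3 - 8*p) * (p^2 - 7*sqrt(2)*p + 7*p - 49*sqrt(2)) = p^5 - 7*sqrt(2)*p^4 + 7*p^4 - 49*sqrt(2)*p^3 - 8*p^3 - 56*p^2 + 56*sqrt(2)*p^2 + 392*sqrt(2)*p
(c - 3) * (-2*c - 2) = -2*c^2 + 4*c + 6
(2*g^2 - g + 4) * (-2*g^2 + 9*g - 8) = -4*g^4 + 20*g^3 - 33*g^2 + 44*g - 32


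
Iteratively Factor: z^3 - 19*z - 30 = (z + 3)*(z^2 - 3*z - 10) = (z - 5)*(z + 3)*(z + 2)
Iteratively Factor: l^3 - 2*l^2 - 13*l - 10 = (l - 5)*(l^2 + 3*l + 2) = (l - 5)*(l + 1)*(l + 2)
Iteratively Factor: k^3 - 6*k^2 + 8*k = (k - 4)*(k^2 - 2*k) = (k - 4)*(k - 2)*(k)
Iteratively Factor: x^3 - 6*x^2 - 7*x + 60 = (x + 3)*(x^2 - 9*x + 20) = (x - 4)*(x + 3)*(x - 5)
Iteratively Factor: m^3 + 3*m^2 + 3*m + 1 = (m + 1)*(m^2 + 2*m + 1) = (m + 1)^2*(m + 1)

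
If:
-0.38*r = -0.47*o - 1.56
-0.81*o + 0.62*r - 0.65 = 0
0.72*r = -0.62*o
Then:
No Solution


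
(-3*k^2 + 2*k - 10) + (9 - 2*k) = -3*k^2 - 1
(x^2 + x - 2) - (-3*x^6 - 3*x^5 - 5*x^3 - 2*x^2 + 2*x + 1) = 3*x^6 + 3*x^5 + 5*x^3 + 3*x^2 - x - 3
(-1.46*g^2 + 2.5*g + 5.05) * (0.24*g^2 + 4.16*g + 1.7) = -0.3504*g^4 - 5.4736*g^3 + 9.13*g^2 + 25.258*g + 8.585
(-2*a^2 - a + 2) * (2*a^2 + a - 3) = -4*a^4 - 4*a^3 + 9*a^2 + 5*a - 6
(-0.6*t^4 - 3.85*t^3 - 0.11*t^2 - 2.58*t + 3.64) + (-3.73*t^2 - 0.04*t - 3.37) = -0.6*t^4 - 3.85*t^3 - 3.84*t^2 - 2.62*t + 0.27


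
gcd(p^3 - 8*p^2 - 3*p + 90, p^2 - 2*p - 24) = p - 6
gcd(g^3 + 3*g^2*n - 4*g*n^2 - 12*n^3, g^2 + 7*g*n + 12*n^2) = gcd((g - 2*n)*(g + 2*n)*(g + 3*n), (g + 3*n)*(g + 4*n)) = g + 3*n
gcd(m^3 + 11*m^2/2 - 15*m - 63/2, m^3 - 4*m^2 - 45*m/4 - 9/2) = m + 3/2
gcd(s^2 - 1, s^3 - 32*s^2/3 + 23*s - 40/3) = s - 1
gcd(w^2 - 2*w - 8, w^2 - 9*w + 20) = w - 4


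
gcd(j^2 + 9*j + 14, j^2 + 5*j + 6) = j + 2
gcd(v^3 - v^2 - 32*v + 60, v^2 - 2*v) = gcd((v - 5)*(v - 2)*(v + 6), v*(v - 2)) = v - 2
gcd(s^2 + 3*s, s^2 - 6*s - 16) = 1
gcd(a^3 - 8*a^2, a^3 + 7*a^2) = a^2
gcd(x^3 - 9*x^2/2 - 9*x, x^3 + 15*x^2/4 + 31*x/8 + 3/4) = x + 3/2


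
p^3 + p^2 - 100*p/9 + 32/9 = (p - 8/3)*(p - 1/3)*(p + 4)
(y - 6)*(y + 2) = y^2 - 4*y - 12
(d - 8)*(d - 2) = d^2 - 10*d + 16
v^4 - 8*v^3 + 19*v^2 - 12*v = v*(v - 4)*(v - 3)*(v - 1)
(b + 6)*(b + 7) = b^2 + 13*b + 42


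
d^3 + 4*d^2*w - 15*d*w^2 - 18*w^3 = (d - 3*w)*(d + w)*(d + 6*w)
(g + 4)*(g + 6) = g^2 + 10*g + 24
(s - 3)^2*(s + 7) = s^3 + s^2 - 33*s + 63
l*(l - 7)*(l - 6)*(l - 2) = l^4 - 15*l^3 + 68*l^2 - 84*l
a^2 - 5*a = a*(a - 5)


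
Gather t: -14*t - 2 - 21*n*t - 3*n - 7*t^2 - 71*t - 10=-3*n - 7*t^2 + t*(-21*n - 85) - 12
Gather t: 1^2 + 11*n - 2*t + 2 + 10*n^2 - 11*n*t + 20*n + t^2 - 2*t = 10*n^2 + 31*n + t^2 + t*(-11*n - 4) + 3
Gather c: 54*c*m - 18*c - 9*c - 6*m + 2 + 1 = c*(54*m - 27) - 6*m + 3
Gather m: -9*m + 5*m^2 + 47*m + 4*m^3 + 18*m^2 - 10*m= 4*m^3 + 23*m^2 + 28*m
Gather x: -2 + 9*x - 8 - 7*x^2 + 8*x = -7*x^2 + 17*x - 10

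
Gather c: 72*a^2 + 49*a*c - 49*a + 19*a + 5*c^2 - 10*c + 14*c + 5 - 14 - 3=72*a^2 - 30*a + 5*c^2 + c*(49*a + 4) - 12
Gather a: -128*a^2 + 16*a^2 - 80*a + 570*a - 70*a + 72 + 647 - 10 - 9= -112*a^2 + 420*a + 700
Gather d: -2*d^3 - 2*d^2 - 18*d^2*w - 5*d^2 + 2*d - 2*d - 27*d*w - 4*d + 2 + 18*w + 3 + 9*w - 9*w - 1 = -2*d^3 + d^2*(-18*w - 7) + d*(-27*w - 4) + 18*w + 4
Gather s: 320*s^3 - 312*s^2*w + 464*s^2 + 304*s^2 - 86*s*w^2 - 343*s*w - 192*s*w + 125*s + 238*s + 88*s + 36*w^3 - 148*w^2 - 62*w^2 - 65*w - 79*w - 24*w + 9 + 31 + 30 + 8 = 320*s^3 + s^2*(768 - 312*w) + s*(-86*w^2 - 535*w + 451) + 36*w^3 - 210*w^2 - 168*w + 78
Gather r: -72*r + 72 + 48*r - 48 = 24 - 24*r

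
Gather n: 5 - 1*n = 5 - n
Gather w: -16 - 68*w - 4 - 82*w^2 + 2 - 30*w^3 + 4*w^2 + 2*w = -30*w^3 - 78*w^2 - 66*w - 18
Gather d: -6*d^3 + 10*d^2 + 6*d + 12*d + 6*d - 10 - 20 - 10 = -6*d^3 + 10*d^2 + 24*d - 40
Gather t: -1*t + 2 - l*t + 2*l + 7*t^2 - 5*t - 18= 2*l + 7*t^2 + t*(-l - 6) - 16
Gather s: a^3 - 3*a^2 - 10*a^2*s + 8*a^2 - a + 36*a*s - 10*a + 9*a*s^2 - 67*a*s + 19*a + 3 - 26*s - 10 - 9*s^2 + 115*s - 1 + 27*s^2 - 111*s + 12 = a^3 + 5*a^2 + 8*a + s^2*(9*a + 18) + s*(-10*a^2 - 31*a - 22) + 4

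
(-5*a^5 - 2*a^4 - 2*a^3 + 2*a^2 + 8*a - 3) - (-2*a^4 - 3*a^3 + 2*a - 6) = -5*a^5 + a^3 + 2*a^2 + 6*a + 3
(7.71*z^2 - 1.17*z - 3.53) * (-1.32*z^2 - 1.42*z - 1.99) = -10.1772*z^4 - 9.4038*z^3 - 9.0219*z^2 + 7.3409*z + 7.0247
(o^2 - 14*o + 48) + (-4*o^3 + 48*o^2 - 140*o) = -4*o^3 + 49*o^2 - 154*o + 48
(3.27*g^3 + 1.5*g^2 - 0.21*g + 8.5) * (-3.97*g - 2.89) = -12.9819*g^4 - 15.4053*g^3 - 3.5013*g^2 - 33.1381*g - 24.565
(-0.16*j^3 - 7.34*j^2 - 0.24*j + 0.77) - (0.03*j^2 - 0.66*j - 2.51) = -0.16*j^3 - 7.37*j^2 + 0.42*j + 3.28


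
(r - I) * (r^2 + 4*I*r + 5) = r^3 + 3*I*r^2 + 9*r - 5*I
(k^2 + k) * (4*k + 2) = 4*k^3 + 6*k^2 + 2*k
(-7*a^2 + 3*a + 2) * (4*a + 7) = -28*a^3 - 37*a^2 + 29*a + 14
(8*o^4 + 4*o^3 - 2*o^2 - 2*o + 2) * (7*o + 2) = 56*o^5 + 44*o^4 - 6*o^3 - 18*o^2 + 10*o + 4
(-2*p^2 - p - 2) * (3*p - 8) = -6*p^3 + 13*p^2 + 2*p + 16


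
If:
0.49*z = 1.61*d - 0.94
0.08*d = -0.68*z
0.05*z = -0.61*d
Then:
No Solution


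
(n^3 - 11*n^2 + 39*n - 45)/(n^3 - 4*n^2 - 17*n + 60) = (n - 3)/(n + 4)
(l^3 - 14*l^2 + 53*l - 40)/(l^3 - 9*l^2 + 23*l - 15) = (l - 8)/(l - 3)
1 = 1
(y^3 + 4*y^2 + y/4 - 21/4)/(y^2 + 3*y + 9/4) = (2*y^2 + 5*y - 7)/(2*y + 3)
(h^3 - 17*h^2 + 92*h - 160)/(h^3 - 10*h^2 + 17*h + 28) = (h^2 - 13*h + 40)/(h^2 - 6*h - 7)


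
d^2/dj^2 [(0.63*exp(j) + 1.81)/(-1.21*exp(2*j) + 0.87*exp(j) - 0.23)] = (-0.922383*exp(4*j) - 11.263285*exp(3*j) + 6.768135*exp(2*j) + 0.51884*exp(j) - 0.395508)*exp(j)/(1.771561*exp(6*j) - 3.821301*exp(5*j) + 3.757776*exp(4*j) - 2.111229*exp(3*j) + 0.714288*exp(2*j) - 0.138069*exp(j) + 0.012167)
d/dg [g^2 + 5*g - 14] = 2*g + 5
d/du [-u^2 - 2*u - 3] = -2*u - 2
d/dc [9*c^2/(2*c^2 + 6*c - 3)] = 54*c*(c - 1)/(4*c^4 + 24*c^3 + 24*c^2 - 36*c + 9)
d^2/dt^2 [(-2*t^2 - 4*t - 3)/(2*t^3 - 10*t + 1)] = 4*(-4*t^6 - 24*t^5 - 96*t^4 - 26*t^3 + 114*t^2 + 9*t - 171)/(8*t^9 - 120*t^7 + 12*t^6 + 600*t^5 - 120*t^4 - 994*t^3 + 300*t^2 - 30*t + 1)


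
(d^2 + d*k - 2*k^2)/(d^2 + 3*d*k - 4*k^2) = (d + 2*k)/(d + 4*k)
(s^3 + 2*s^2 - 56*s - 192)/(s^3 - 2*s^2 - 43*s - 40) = (s^2 + 10*s + 24)/(s^2 + 6*s + 5)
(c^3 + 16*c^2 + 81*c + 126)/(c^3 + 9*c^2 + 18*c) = (c + 7)/c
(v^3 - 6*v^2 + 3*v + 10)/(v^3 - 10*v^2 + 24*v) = (v^3 - 6*v^2 + 3*v + 10)/(v*(v^2 - 10*v + 24))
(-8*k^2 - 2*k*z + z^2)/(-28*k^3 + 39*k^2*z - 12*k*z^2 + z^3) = (2*k + z)/(7*k^2 - 8*k*z + z^2)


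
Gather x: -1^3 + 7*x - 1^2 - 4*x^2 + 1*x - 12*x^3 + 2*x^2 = -12*x^3 - 2*x^2 + 8*x - 2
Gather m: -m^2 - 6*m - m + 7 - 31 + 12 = -m^2 - 7*m - 12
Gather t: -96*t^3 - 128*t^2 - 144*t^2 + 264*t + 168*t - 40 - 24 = -96*t^3 - 272*t^2 + 432*t - 64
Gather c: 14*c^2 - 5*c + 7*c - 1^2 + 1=14*c^2 + 2*c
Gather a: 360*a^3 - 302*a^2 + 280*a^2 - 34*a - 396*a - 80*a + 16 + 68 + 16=360*a^3 - 22*a^2 - 510*a + 100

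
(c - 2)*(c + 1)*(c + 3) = c^3 + 2*c^2 - 5*c - 6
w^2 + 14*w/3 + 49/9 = (w + 7/3)^2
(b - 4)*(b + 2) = b^2 - 2*b - 8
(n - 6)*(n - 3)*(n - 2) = n^3 - 11*n^2 + 36*n - 36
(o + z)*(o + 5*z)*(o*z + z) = o^3*z + 6*o^2*z^2 + o^2*z + 5*o*z^3 + 6*o*z^2 + 5*z^3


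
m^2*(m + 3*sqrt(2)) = m^3 + 3*sqrt(2)*m^2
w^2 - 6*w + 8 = (w - 4)*(w - 2)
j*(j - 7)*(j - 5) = j^3 - 12*j^2 + 35*j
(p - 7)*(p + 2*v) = p^2 + 2*p*v - 7*p - 14*v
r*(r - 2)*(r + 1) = r^3 - r^2 - 2*r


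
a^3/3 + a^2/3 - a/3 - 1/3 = (a/3 + 1/3)*(a - 1)*(a + 1)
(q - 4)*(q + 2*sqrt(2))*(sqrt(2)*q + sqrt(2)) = sqrt(2)*q^3 - 3*sqrt(2)*q^2 + 4*q^2 - 12*q - 4*sqrt(2)*q - 16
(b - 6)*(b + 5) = b^2 - b - 30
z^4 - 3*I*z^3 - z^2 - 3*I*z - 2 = (z - 2*I)*(z - I)^2*(z + I)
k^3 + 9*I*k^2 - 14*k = k*(k + 2*I)*(k + 7*I)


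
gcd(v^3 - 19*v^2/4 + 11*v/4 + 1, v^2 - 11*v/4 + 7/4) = v - 1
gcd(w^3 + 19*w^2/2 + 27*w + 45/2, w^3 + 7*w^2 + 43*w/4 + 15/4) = w^2 + 13*w/2 + 15/2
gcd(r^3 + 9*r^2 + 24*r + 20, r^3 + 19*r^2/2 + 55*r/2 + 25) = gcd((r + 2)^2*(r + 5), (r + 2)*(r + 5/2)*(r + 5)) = r^2 + 7*r + 10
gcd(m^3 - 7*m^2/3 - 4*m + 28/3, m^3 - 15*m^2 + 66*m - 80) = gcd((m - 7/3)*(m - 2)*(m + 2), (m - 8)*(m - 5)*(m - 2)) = m - 2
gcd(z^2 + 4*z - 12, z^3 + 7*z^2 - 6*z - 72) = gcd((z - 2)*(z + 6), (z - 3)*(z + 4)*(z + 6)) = z + 6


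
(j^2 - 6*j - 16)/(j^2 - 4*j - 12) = (j - 8)/(j - 6)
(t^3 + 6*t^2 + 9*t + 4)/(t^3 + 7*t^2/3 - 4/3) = 3*(t^2 + 5*t + 4)/(3*t^2 + 4*t - 4)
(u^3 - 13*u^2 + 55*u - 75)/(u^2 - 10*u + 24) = (u^3 - 13*u^2 + 55*u - 75)/(u^2 - 10*u + 24)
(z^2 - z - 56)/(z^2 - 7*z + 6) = (z^2 - z - 56)/(z^2 - 7*z + 6)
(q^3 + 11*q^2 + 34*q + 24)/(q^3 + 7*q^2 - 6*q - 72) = (q + 1)/(q - 3)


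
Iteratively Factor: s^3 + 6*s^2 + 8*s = (s)*(s^2 + 6*s + 8) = s*(s + 2)*(s + 4)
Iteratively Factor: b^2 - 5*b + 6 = (b - 3)*(b - 2)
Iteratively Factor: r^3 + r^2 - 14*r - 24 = (r + 2)*(r^2 - r - 12) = (r + 2)*(r + 3)*(r - 4)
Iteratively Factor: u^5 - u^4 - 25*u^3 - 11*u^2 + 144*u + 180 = (u - 3)*(u^4 + 2*u^3 - 19*u^2 - 68*u - 60) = (u - 5)*(u - 3)*(u^3 + 7*u^2 + 16*u + 12) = (u - 5)*(u - 3)*(u + 3)*(u^2 + 4*u + 4) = (u - 5)*(u - 3)*(u + 2)*(u + 3)*(u + 2)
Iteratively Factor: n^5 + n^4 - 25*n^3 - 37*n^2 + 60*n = (n + 4)*(n^4 - 3*n^3 - 13*n^2 + 15*n) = (n - 5)*(n + 4)*(n^3 + 2*n^2 - 3*n) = (n - 5)*(n + 3)*(n + 4)*(n^2 - n) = (n - 5)*(n - 1)*(n + 3)*(n + 4)*(n)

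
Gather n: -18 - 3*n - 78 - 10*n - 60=-13*n - 156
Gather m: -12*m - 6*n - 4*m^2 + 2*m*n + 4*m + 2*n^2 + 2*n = -4*m^2 + m*(2*n - 8) + 2*n^2 - 4*n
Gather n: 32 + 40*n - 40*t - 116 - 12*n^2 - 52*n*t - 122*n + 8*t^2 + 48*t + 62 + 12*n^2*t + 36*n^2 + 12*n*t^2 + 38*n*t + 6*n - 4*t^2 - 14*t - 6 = n^2*(12*t + 24) + n*(12*t^2 - 14*t - 76) + 4*t^2 - 6*t - 28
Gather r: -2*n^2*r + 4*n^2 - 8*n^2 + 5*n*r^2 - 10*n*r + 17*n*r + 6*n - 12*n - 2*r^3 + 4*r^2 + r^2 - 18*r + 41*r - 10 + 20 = -4*n^2 - 6*n - 2*r^3 + r^2*(5*n + 5) + r*(-2*n^2 + 7*n + 23) + 10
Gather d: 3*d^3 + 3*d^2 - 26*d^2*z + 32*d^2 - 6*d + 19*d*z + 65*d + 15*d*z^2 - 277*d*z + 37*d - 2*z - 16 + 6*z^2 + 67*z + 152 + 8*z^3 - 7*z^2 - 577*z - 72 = 3*d^3 + d^2*(35 - 26*z) + d*(15*z^2 - 258*z + 96) + 8*z^3 - z^2 - 512*z + 64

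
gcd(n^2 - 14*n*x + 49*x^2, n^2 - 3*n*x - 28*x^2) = -n + 7*x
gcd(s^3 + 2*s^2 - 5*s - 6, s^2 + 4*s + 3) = s^2 + 4*s + 3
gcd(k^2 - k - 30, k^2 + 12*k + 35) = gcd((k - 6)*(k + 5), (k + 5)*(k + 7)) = k + 5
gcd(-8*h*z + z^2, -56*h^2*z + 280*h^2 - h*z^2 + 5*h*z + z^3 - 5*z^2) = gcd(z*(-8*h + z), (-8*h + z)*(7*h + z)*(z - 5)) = -8*h + z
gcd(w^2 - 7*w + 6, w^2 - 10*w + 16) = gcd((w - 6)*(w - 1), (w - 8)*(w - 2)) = 1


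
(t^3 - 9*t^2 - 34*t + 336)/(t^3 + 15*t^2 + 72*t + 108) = (t^2 - 15*t + 56)/(t^2 + 9*t + 18)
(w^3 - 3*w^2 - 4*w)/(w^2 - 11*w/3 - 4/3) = 3*w*(w + 1)/(3*w + 1)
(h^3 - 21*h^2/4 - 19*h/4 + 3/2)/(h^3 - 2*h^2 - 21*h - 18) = (h - 1/4)/(h + 3)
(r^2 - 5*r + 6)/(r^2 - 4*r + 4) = (r - 3)/(r - 2)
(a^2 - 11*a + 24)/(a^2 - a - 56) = (a - 3)/(a + 7)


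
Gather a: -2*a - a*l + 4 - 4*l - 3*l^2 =a*(-l - 2) - 3*l^2 - 4*l + 4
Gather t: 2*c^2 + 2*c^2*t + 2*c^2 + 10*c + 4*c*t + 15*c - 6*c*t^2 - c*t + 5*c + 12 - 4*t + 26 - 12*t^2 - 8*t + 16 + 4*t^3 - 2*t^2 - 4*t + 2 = 4*c^2 + 30*c + 4*t^3 + t^2*(-6*c - 14) + t*(2*c^2 + 3*c - 16) + 56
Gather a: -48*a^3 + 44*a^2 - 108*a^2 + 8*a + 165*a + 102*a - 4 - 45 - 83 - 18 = -48*a^3 - 64*a^2 + 275*a - 150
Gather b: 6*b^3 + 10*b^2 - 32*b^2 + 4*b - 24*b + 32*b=6*b^3 - 22*b^2 + 12*b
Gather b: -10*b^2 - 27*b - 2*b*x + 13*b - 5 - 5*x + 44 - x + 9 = -10*b^2 + b*(-2*x - 14) - 6*x + 48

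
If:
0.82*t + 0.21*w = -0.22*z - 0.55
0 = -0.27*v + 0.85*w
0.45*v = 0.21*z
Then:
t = -0.306255380200861*z - 0.670731707317073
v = 0.466666666666667*z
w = 0.148235294117647*z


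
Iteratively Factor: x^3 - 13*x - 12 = (x - 4)*(x^2 + 4*x + 3) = (x - 4)*(x + 1)*(x + 3)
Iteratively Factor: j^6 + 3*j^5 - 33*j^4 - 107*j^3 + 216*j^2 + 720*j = (j)*(j^5 + 3*j^4 - 33*j^3 - 107*j^2 + 216*j + 720) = j*(j + 4)*(j^4 - j^3 - 29*j^2 + 9*j + 180) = j*(j - 3)*(j + 4)*(j^3 + 2*j^2 - 23*j - 60) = j*(j - 5)*(j - 3)*(j + 4)*(j^2 + 7*j + 12) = j*(j - 5)*(j - 3)*(j + 4)^2*(j + 3)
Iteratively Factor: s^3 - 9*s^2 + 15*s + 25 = (s + 1)*(s^2 - 10*s + 25) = (s - 5)*(s + 1)*(s - 5)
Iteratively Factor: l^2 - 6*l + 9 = (l - 3)*(l - 3)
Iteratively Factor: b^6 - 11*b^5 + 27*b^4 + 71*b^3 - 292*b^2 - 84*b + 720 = (b - 4)*(b^5 - 7*b^4 - b^3 + 67*b^2 - 24*b - 180) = (b - 4)*(b + 2)*(b^4 - 9*b^3 + 17*b^2 + 33*b - 90) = (b - 4)*(b - 3)*(b + 2)*(b^3 - 6*b^2 - b + 30) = (b - 4)*(b - 3)*(b + 2)^2*(b^2 - 8*b + 15) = (b - 5)*(b - 4)*(b - 3)*(b + 2)^2*(b - 3)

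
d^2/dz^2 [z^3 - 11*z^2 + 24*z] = 6*z - 22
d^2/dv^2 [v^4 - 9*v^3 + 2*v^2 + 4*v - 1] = 12*v^2 - 54*v + 4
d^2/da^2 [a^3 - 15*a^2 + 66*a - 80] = 6*a - 30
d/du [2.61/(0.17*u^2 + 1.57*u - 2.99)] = (-0.8874*u - 4.0977)/(0.17*u^2 + 1.57*u - 2.99)^2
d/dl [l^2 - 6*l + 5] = 2*l - 6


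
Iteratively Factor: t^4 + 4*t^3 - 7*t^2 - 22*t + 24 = (t + 3)*(t^3 + t^2 - 10*t + 8) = (t - 2)*(t + 3)*(t^2 + 3*t - 4) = (t - 2)*(t + 3)*(t + 4)*(t - 1)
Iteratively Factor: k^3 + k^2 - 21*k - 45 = (k - 5)*(k^2 + 6*k + 9) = (k - 5)*(k + 3)*(k + 3)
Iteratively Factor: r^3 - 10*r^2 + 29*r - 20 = (r - 5)*(r^2 - 5*r + 4) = (r - 5)*(r - 1)*(r - 4)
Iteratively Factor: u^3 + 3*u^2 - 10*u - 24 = (u + 4)*(u^2 - u - 6) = (u - 3)*(u + 4)*(u + 2)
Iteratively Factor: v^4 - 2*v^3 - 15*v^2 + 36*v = (v)*(v^3 - 2*v^2 - 15*v + 36) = v*(v - 3)*(v^2 + v - 12) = v*(v - 3)*(v + 4)*(v - 3)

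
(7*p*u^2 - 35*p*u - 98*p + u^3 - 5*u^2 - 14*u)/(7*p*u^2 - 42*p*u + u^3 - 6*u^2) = (u^2 - 5*u - 14)/(u*(u - 6))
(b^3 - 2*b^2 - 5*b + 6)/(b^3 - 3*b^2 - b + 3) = (b + 2)/(b + 1)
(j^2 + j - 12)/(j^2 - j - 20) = (j - 3)/(j - 5)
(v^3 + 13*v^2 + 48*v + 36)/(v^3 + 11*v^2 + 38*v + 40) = (v^3 + 13*v^2 + 48*v + 36)/(v^3 + 11*v^2 + 38*v + 40)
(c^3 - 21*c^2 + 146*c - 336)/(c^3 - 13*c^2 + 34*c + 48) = (c - 7)/(c + 1)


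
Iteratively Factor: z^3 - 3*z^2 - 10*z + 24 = (z - 2)*(z^2 - z - 12) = (z - 2)*(z + 3)*(z - 4)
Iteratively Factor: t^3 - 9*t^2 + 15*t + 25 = (t - 5)*(t^2 - 4*t - 5) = (t - 5)^2*(t + 1)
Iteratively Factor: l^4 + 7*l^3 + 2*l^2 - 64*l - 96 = (l - 3)*(l^3 + 10*l^2 + 32*l + 32) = (l - 3)*(l + 4)*(l^2 + 6*l + 8) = (l - 3)*(l + 4)^2*(l + 2)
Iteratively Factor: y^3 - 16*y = (y + 4)*(y^2 - 4*y) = (y - 4)*(y + 4)*(y)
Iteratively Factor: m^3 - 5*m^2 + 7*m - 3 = (m - 1)*(m^2 - 4*m + 3) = (m - 1)^2*(m - 3)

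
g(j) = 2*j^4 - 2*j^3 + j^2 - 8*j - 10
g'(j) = 8*j^3 - 6*j^2 + 2*j - 8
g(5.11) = 1072.05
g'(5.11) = 913.01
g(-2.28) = 91.19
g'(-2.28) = -138.57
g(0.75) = -15.65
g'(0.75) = -6.50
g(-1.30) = 12.20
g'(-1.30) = -38.32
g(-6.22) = 3553.32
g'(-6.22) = -2177.71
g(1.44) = -16.82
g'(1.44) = 6.33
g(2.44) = 18.27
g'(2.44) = 77.37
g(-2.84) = 196.71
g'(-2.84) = -245.32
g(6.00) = 2138.00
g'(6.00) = 1516.00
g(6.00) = 2138.00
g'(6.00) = 1516.00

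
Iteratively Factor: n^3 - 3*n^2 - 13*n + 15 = (n - 5)*(n^2 + 2*n - 3) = (n - 5)*(n - 1)*(n + 3)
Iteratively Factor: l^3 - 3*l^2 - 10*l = (l)*(l^2 - 3*l - 10) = l*(l + 2)*(l - 5)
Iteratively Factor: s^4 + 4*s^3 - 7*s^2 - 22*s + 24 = (s - 2)*(s^3 + 6*s^2 + 5*s - 12) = (s - 2)*(s - 1)*(s^2 + 7*s + 12) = (s - 2)*(s - 1)*(s + 4)*(s + 3)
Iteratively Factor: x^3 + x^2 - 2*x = (x + 2)*(x^2 - x) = x*(x + 2)*(x - 1)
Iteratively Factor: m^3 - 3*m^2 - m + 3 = (m - 1)*(m^2 - 2*m - 3) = (m - 1)*(m + 1)*(m - 3)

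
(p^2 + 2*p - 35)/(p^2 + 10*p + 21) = (p - 5)/(p + 3)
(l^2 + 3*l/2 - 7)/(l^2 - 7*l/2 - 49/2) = (l - 2)/(l - 7)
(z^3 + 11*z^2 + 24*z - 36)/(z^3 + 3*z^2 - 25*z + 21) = (z^2 + 12*z + 36)/(z^2 + 4*z - 21)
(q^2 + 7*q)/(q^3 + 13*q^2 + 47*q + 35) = q/(q^2 + 6*q + 5)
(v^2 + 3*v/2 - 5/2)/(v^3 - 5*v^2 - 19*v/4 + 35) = 2*(v - 1)/(2*v^2 - 15*v + 28)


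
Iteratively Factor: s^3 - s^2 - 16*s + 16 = (s - 4)*(s^2 + 3*s - 4) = (s - 4)*(s - 1)*(s + 4)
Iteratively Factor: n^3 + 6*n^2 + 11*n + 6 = (n + 2)*(n^2 + 4*n + 3) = (n + 1)*(n + 2)*(n + 3)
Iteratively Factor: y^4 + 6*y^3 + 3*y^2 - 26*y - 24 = (y + 3)*(y^3 + 3*y^2 - 6*y - 8) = (y + 3)*(y + 4)*(y^2 - y - 2) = (y + 1)*(y + 3)*(y + 4)*(y - 2)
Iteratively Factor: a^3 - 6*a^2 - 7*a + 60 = (a - 4)*(a^2 - 2*a - 15) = (a - 5)*(a - 4)*(a + 3)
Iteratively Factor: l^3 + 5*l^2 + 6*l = (l)*(l^2 + 5*l + 6) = l*(l + 2)*(l + 3)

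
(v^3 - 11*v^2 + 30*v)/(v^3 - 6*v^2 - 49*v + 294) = v*(v - 5)/(v^2 - 49)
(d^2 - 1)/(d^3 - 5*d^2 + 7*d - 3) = (d + 1)/(d^2 - 4*d + 3)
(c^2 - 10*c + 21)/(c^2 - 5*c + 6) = (c - 7)/(c - 2)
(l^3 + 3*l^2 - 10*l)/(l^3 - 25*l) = (l - 2)/(l - 5)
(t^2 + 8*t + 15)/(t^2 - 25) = (t + 3)/(t - 5)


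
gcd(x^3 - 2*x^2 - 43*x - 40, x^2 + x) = x + 1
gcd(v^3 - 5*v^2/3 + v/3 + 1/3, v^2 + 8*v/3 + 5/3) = 1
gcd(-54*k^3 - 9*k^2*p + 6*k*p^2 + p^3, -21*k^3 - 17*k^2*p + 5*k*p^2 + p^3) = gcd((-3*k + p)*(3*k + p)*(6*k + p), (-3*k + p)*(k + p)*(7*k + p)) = -3*k + p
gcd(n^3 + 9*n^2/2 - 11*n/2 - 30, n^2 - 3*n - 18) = n + 3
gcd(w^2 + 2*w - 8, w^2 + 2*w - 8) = w^2 + 2*w - 8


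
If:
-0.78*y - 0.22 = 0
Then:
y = -0.28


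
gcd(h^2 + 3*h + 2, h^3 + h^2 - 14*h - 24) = h + 2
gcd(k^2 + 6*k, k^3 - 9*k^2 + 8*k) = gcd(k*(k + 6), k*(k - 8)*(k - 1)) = k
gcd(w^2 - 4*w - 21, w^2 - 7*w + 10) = 1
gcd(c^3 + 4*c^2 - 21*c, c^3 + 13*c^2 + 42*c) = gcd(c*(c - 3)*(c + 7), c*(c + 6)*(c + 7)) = c^2 + 7*c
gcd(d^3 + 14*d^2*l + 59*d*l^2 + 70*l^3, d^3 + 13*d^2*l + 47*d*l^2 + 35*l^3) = d^2 + 12*d*l + 35*l^2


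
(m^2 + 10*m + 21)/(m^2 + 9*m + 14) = (m + 3)/(m + 2)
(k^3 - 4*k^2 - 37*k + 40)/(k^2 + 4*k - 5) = k - 8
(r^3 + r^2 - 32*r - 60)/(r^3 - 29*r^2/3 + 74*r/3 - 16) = 3*(r^2 + 7*r + 10)/(3*r^2 - 11*r + 8)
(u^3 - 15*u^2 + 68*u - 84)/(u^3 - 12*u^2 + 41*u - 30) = (u^2 - 9*u + 14)/(u^2 - 6*u + 5)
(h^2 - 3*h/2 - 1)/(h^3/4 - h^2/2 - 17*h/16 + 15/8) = 8*(2*h^2 - 3*h - 2)/(4*h^3 - 8*h^2 - 17*h + 30)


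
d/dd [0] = 0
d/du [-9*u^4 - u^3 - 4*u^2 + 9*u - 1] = -36*u^3 - 3*u^2 - 8*u + 9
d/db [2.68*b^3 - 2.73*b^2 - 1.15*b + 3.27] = 8.04*b^2 - 5.46*b - 1.15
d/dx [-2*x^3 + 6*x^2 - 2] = 6*x*(2 - x)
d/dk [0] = 0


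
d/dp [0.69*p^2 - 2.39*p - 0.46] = 1.38*p - 2.39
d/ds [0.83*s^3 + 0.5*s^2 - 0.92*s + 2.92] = 2.49*s^2 + 1.0*s - 0.92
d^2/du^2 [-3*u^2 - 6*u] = -6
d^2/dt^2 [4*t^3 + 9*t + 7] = 24*t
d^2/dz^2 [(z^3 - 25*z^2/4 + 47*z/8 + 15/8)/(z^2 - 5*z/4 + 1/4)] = 20*(-4*z^3 + 60*z^2 - 72*z + 25)/(64*z^6 - 240*z^5 + 348*z^4 - 245*z^3 + 87*z^2 - 15*z + 1)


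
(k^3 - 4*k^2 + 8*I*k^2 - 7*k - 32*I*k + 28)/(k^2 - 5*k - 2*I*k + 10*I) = (k^3 + 4*k^2*(-1 + 2*I) - k*(7 + 32*I) + 28)/(k^2 - k*(5 + 2*I) + 10*I)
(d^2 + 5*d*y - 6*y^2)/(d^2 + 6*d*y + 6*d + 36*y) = (d - y)/(d + 6)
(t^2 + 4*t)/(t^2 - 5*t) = (t + 4)/(t - 5)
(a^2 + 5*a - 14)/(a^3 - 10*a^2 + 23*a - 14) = (a + 7)/(a^2 - 8*a + 7)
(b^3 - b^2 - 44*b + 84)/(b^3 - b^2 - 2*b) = (b^2 + b - 42)/(b*(b + 1))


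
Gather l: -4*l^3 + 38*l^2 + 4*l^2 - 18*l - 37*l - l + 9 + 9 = -4*l^3 + 42*l^2 - 56*l + 18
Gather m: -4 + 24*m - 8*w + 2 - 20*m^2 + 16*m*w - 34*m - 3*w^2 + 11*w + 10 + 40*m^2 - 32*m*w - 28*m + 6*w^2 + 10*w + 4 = 20*m^2 + m*(-16*w - 38) + 3*w^2 + 13*w + 12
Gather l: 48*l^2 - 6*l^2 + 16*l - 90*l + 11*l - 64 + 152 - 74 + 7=42*l^2 - 63*l + 21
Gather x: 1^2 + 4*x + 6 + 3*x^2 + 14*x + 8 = 3*x^2 + 18*x + 15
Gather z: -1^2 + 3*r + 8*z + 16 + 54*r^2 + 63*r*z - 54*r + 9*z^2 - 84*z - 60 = 54*r^2 - 51*r + 9*z^2 + z*(63*r - 76) - 45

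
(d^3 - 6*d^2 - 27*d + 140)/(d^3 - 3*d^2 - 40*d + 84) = (d^2 + d - 20)/(d^2 + 4*d - 12)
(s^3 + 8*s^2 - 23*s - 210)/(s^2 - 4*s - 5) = (s^2 + 13*s + 42)/(s + 1)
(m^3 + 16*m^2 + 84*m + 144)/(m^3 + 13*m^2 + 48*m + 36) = (m + 4)/(m + 1)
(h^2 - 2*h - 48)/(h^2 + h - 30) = (h - 8)/(h - 5)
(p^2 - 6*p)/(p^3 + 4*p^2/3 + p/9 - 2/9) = 9*p*(p - 6)/(9*p^3 + 12*p^2 + p - 2)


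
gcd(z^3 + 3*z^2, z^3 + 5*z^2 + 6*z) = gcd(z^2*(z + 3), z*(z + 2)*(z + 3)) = z^2 + 3*z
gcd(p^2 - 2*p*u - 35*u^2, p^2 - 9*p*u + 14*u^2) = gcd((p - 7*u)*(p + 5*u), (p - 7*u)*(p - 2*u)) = p - 7*u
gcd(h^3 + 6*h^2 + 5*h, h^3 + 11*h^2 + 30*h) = h^2 + 5*h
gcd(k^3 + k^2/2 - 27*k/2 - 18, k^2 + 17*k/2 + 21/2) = k + 3/2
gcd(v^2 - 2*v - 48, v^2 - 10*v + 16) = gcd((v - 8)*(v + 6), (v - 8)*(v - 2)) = v - 8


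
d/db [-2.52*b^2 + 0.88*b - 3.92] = 0.88 - 5.04*b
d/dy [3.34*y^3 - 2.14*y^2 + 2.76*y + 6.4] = 10.02*y^2 - 4.28*y + 2.76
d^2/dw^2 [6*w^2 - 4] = 12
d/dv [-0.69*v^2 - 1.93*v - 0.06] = -1.38*v - 1.93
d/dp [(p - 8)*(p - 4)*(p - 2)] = 3*p^2 - 28*p + 56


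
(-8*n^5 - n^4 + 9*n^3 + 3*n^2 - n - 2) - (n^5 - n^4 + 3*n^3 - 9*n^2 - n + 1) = -9*n^5 + 6*n^3 + 12*n^2 - 3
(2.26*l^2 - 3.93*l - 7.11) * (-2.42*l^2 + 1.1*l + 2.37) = -5.4692*l^4 + 11.9966*l^3 + 18.2394*l^2 - 17.1351*l - 16.8507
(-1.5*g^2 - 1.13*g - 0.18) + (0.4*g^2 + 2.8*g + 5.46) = -1.1*g^2 + 1.67*g + 5.28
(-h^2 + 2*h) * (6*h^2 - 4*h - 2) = -6*h^4 + 16*h^3 - 6*h^2 - 4*h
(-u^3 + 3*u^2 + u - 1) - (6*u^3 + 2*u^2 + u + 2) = -7*u^3 + u^2 - 3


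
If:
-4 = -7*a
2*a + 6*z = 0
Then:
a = 4/7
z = -4/21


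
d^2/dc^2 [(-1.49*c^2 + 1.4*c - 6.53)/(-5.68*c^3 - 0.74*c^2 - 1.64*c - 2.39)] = (96.1419520000001*c^6 - 271.00416*c^5 + 2409.496896*c^4 + 176.904416*c^3 + 598.67658*c^2 - 469.471248*c + 40.025198)/(183.250432*c^9 + 71.622528*c^8 + 168.062112*c^7 + 273.08612*c^6 + 108.798864*c^5 + 143.477172*c^4 + 119.148152*c^3 + 31.965294*c^2 + 28.103532*c + 13.651919)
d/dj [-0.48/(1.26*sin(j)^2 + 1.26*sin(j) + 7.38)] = (1.2096*sin(j) + 0.6048)*cos(j)/(1.26*sin(j)^2 + 1.26*sin(j) + 7.38)^2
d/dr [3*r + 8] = 3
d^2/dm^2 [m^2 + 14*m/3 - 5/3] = 2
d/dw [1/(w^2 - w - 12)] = (1 - 2*w)/(-w^2 + w + 12)^2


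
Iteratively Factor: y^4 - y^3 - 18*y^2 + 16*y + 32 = (y - 2)*(y^3 + y^2 - 16*y - 16) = (y - 4)*(y - 2)*(y^2 + 5*y + 4) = (y - 4)*(y - 2)*(y + 4)*(y + 1)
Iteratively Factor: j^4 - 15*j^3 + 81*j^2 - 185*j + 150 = (j - 2)*(j^3 - 13*j^2 + 55*j - 75) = (j - 5)*(j - 2)*(j^2 - 8*j + 15) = (j - 5)*(j - 3)*(j - 2)*(j - 5)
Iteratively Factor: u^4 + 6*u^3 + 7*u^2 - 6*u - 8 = (u - 1)*(u^3 + 7*u^2 + 14*u + 8) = (u - 1)*(u + 4)*(u^2 + 3*u + 2) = (u - 1)*(u + 1)*(u + 4)*(u + 2)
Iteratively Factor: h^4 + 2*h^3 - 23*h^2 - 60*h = (h - 5)*(h^3 + 7*h^2 + 12*h) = (h - 5)*(h + 4)*(h^2 + 3*h) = h*(h - 5)*(h + 4)*(h + 3)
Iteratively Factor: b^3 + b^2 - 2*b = (b + 2)*(b^2 - b) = b*(b + 2)*(b - 1)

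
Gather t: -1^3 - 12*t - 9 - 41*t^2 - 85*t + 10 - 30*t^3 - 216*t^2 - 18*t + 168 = -30*t^3 - 257*t^2 - 115*t + 168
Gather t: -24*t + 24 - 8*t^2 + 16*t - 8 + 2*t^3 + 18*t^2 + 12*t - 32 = 2*t^3 + 10*t^2 + 4*t - 16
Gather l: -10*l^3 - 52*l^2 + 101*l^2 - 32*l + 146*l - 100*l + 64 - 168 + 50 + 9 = -10*l^3 + 49*l^2 + 14*l - 45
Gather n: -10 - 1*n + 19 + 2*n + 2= n + 11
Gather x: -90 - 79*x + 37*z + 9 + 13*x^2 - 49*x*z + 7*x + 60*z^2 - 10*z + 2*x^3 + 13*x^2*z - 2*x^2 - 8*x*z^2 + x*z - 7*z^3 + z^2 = 2*x^3 + x^2*(13*z + 11) + x*(-8*z^2 - 48*z - 72) - 7*z^3 + 61*z^2 + 27*z - 81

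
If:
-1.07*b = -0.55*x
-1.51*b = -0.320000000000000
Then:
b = 0.21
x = 0.41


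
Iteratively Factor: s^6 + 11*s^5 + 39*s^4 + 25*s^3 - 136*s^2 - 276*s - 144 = (s + 1)*(s^5 + 10*s^4 + 29*s^3 - 4*s^2 - 132*s - 144) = (s + 1)*(s + 2)*(s^4 + 8*s^3 + 13*s^2 - 30*s - 72) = (s - 2)*(s + 1)*(s + 2)*(s^3 + 10*s^2 + 33*s + 36) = (s - 2)*(s + 1)*(s + 2)*(s + 3)*(s^2 + 7*s + 12) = (s - 2)*(s + 1)*(s + 2)*(s + 3)^2*(s + 4)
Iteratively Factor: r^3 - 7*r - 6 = (r - 3)*(r^2 + 3*r + 2) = (r - 3)*(r + 1)*(r + 2)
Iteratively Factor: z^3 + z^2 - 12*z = (z - 3)*(z^2 + 4*z) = (z - 3)*(z + 4)*(z)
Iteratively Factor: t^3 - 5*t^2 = (t)*(t^2 - 5*t) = t*(t - 5)*(t)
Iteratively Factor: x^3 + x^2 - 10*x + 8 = (x + 4)*(x^2 - 3*x + 2) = (x - 1)*(x + 4)*(x - 2)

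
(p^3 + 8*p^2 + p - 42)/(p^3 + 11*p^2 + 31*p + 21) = (p - 2)/(p + 1)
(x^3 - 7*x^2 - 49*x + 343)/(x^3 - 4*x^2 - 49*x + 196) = (x - 7)/(x - 4)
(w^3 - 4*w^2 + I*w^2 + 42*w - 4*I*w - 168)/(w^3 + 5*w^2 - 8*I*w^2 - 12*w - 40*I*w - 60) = (w^2 + w*(-4 + 7*I) - 28*I)/(w^2 + w*(5 - 2*I) - 10*I)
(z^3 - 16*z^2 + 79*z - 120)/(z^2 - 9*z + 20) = (z^2 - 11*z + 24)/(z - 4)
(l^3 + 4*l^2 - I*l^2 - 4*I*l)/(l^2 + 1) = l*(l + 4)/(l + I)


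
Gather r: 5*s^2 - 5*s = 5*s^2 - 5*s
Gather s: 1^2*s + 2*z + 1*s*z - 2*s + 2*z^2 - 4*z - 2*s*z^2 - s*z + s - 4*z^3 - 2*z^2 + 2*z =-2*s*z^2 - 4*z^3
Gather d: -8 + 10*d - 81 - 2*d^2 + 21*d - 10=-2*d^2 + 31*d - 99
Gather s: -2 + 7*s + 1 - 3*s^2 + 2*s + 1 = -3*s^2 + 9*s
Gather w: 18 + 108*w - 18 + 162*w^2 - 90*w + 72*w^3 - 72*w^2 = 72*w^3 + 90*w^2 + 18*w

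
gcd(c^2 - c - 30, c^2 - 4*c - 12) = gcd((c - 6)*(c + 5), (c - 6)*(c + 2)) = c - 6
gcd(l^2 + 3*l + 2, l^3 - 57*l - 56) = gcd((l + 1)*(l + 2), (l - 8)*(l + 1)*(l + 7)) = l + 1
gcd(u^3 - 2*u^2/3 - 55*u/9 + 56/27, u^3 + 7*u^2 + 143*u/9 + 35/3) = u + 7/3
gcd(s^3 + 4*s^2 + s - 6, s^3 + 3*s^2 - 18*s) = 1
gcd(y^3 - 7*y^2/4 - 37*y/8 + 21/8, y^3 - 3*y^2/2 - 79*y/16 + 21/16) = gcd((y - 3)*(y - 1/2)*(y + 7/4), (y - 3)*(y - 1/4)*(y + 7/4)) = y^2 - 5*y/4 - 21/4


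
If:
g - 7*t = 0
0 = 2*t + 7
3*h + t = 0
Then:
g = -49/2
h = 7/6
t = -7/2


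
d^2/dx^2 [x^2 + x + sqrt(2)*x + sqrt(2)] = 2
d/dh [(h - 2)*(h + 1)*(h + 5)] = 3*h^2 + 8*h - 7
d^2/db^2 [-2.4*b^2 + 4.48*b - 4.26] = -4.80000000000000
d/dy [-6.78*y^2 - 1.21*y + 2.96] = -13.56*y - 1.21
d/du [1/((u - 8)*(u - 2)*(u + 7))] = (-(u - 8)*(u - 2) - (u - 8)*(u + 7) - (u - 2)*(u + 7))/((u - 8)^2*(u - 2)^2*(u + 7)^2)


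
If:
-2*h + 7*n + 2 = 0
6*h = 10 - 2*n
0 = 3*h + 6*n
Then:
No Solution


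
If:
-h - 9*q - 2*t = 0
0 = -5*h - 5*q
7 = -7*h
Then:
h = -1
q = 1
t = -4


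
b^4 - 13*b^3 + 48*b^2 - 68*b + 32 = (b - 8)*(b - 2)^2*(b - 1)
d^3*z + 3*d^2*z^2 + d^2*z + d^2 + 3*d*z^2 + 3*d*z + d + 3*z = (d + 1)*(d + 3*z)*(d*z + 1)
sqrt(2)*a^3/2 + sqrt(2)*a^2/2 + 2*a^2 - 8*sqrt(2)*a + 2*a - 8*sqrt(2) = (a - 2*sqrt(2))*(a + 4*sqrt(2))*(sqrt(2)*a/2 + sqrt(2)/2)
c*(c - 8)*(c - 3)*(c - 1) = c^4 - 12*c^3 + 35*c^2 - 24*c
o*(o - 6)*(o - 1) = o^3 - 7*o^2 + 6*o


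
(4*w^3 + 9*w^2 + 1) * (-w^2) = -4*w^5 - 9*w^4 - w^2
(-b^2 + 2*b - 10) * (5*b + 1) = -5*b^3 + 9*b^2 - 48*b - 10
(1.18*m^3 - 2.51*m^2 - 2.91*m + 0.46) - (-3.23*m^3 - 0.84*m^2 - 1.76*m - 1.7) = 4.41*m^3 - 1.67*m^2 - 1.15*m + 2.16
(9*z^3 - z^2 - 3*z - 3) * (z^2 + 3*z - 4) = 9*z^5 + 26*z^4 - 42*z^3 - 8*z^2 + 3*z + 12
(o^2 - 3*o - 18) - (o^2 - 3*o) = -18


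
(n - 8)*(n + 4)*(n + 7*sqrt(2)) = n^3 - 4*n^2 + 7*sqrt(2)*n^2 - 28*sqrt(2)*n - 32*n - 224*sqrt(2)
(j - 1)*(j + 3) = j^2 + 2*j - 3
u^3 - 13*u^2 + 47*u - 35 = (u - 7)*(u - 5)*(u - 1)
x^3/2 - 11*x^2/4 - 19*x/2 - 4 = (x/2 + 1)*(x - 8)*(x + 1/2)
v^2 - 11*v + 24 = (v - 8)*(v - 3)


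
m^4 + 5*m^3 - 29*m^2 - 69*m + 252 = (m - 3)^2*(m + 4)*(m + 7)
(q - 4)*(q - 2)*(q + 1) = q^3 - 5*q^2 + 2*q + 8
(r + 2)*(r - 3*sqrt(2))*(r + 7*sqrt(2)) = r^3 + 2*r^2 + 4*sqrt(2)*r^2 - 42*r + 8*sqrt(2)*r - 84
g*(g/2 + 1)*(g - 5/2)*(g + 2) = g^4/2 + 3*g^3/4 - 3*g^2 - 5*g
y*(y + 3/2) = y^2 + 3*y/2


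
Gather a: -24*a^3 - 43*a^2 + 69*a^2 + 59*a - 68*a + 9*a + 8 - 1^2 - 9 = -24*a^3 + 26*a^2 - 2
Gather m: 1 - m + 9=10 - m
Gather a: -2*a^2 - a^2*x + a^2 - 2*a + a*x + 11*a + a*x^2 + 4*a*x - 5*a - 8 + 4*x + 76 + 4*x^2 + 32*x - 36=a^2*(-x - 1) + a*(x^2 + 5*x + 4) + 4*x^2 + 36*x + 32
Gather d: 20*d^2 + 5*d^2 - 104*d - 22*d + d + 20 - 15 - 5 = 25*d^2 - 125*d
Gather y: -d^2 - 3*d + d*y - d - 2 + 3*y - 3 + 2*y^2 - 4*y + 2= -d^2 - 4*d + 2*y^2 + y*(d - 1) - 3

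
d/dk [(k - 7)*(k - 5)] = 2*k - 12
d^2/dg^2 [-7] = 0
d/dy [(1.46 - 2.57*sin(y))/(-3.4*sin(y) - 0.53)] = 6.3261*cos(y)/(3.4*sin(y) + 0.53)^2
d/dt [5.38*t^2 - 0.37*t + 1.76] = 10.76*t - 0.37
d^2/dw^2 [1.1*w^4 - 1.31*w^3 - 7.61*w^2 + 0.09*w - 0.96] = 13.2*w^2 - 7.86*w - 15.22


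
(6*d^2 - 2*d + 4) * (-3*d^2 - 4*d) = -18*d^4 - 18*d^3 - 4*d^2 - 16*d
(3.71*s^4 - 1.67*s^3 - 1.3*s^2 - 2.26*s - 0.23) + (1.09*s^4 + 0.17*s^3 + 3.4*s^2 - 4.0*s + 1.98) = 4.8*s^4 - 1.5*s^3 + 2.1*s^2 - 6.26*s + 1.75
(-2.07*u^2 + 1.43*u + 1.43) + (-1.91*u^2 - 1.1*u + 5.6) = -3.98*u^2 + 0.33*u + 7.03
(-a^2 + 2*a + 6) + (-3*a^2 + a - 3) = -4*a^2 + 3*a + 3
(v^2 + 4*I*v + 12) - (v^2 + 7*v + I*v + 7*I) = -7*v + 3*I*v + 12 - 7*I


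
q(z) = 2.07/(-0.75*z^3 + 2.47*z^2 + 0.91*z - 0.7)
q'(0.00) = -3.84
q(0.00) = -2.96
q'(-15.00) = 0.00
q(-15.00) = 0.00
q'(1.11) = -1.38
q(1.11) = 0.89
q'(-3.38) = 0.03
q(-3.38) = 0.04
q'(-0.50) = 22.31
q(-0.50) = -4.66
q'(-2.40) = 0.10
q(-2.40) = 0.10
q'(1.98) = -0.16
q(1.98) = 0.42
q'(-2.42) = 0.10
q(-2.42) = 0.09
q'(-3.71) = 0.02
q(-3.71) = 0.03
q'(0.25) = -38.14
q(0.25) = -6.28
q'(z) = 2.07*(2.25*z^2 - 4.94*z - 0.91)/(-0.75*z^3 + 2.47*z^2 + 0.91*z - 0.7)^2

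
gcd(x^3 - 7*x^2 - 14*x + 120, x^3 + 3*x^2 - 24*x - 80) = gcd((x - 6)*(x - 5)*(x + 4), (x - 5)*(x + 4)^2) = x^2 - x - 20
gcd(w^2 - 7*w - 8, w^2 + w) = w + 1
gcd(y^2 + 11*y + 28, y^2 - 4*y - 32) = y + 4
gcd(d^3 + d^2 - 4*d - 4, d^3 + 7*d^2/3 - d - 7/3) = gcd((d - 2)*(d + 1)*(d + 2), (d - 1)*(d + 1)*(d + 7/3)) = d + 1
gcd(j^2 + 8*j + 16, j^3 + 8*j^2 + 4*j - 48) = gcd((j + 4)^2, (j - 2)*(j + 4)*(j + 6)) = j + 4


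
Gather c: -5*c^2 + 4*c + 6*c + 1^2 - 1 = -5*c^2 + 10*c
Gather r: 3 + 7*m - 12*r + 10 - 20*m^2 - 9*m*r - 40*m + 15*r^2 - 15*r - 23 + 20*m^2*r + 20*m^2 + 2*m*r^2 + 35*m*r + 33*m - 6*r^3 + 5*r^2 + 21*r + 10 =-6*r^3 + r^2*(2*m + 20) + r*(20*m^2 + 26*m - 6)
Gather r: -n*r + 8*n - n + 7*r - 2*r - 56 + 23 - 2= 7*n + r*(5 - n) - 35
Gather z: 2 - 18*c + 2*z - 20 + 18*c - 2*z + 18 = 0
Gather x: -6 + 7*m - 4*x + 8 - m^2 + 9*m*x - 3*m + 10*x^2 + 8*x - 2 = -m^2 + 4*m + 10*x^2 + x*(9*m + 4)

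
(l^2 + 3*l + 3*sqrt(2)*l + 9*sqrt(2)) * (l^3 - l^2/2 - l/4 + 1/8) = l^5 + 5*l^4/2 + 3*sqrt(2)*l^4 - 7*l^3/4 + 15*sqrt(2)*l^3/2 - 21*sqrt(2)*l^2/4 - 5*l^2/8 - 15*sqrt(2)*l/8 + 3*l/8 + 9*sqrt(2)/8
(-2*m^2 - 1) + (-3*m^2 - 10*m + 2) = -5*m^2 - 10*m + 1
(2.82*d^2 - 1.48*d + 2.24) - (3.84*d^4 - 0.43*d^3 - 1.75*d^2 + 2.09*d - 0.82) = -3.84*d^4 + 0.43*d^3 + 4.57*d^2 - 3.57*d + 3.06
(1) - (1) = 0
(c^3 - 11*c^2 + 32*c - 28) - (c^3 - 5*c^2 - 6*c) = -6*c^2 + 38*c - 28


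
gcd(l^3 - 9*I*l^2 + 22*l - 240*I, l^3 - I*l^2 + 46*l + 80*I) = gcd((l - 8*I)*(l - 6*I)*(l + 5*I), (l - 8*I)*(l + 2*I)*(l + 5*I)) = l^2 - 3*I*l + 40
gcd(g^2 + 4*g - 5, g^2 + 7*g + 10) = g + 5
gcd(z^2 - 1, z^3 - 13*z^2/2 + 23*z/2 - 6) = z - 1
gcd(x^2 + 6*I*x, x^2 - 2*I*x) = x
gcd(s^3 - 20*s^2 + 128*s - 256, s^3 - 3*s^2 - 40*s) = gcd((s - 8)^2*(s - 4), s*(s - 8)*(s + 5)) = s - 8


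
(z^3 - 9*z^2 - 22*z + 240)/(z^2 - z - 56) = (z^2 - z - 30)/(z + 7)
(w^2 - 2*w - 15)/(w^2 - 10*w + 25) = (w + 3)/(w - 5)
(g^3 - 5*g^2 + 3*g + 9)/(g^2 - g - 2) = (g^2 - 6*g + 9)/(g - 2)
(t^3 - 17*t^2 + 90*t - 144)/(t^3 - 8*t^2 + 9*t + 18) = (t - 8)/(t + 1)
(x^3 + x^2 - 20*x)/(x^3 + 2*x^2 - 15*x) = (x - 4)/(x - 3)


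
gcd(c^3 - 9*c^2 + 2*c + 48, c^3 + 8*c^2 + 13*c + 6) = 1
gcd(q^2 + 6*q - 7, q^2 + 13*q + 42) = q + 7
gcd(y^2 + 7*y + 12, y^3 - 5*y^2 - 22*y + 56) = y + 4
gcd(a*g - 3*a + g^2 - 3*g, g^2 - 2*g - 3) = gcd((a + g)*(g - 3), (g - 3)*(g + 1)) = g - 3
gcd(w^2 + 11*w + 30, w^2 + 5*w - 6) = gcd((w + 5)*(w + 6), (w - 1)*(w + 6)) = w + 6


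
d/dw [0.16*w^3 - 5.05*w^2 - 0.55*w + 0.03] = 0.48*w^2 - 10.1*w - 0.55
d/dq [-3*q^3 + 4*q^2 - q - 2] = -9*q^2 + 8*q - 1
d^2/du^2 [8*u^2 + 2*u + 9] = 16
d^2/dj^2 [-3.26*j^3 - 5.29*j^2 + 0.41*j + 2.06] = -19.56*j - 10.58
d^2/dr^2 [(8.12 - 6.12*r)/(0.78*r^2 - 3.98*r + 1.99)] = (-(1.56*r - 3.98)*(3.12*r - 7.96)*(6.12*r - 8.12) + (28.6416*r - 61.3824)*(0.78*r^2 - 3.98*r + 1.99))/(0.78*r^2 - 3.98*r + 1.99)^3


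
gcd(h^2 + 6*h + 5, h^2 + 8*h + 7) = h + 1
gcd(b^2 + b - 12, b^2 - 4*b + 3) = b - 3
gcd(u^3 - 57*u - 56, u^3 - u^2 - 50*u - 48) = u^2 - 7*u - 8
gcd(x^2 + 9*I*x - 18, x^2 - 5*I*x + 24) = x + 3*I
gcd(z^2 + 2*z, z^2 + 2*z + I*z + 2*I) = z + 2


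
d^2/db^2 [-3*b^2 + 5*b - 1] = -6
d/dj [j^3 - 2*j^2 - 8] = j*(3*j - 4)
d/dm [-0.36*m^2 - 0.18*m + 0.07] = -0.72*m - 0.18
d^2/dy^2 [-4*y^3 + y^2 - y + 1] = 2 - 24*y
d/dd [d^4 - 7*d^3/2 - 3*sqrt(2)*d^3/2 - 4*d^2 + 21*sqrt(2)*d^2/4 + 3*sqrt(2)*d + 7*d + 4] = 4*d^3 - 21*d^2/2 - 9*sqrt(2)*d^2/2 - 8*d + 21*sqrt(2)*d/2 + 3*sqrt(2) + 7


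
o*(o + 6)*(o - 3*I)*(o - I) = o^4 + 6*o^3 - 4*I*o^3 - 3*o^2 - 24*I*o^2 - 18*o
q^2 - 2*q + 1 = (q - 1)^2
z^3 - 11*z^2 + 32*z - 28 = (z - 7)*(z - 2)^2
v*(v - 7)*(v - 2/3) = v^3 - 23*v^2/3 + 14*v/3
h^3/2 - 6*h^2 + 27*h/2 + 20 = (h/2 + 1/2)*(h - 8)*(h - 5)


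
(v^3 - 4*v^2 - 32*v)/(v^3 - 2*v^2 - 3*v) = (-v^2 + 4*v + 32)/(-v^2 + 2*v + 3)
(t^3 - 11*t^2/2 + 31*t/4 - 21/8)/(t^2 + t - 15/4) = (4*t^2 - 16*t + 7)/(2*(2*t + 5))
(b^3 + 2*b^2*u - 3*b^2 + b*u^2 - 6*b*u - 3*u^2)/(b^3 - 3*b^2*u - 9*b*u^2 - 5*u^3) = (3 - b)/(-b + 5*u)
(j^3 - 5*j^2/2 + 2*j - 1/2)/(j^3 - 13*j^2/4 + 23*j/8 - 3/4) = 4*(j^2 - 2*j + 1)/(4*j^2 - 11*j + 6)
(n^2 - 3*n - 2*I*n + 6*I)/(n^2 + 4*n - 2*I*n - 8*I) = (n - 3)/(n + 4)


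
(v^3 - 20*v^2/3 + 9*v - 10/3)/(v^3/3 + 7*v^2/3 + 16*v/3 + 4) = (3*v^3 - 20*v^2 + 27*v - 10)/(v^3 + 7*v^2 + 16*v + 12)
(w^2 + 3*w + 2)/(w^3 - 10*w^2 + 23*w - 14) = (w^2 + 3*w + 2)/(w^3 - 10*w^2 + 23*w - 14)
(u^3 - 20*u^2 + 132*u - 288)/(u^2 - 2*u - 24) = (u^2 - 14*u + 48)/(u + 4)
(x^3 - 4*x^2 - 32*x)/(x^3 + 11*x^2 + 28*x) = (x - 8)/(x + 7)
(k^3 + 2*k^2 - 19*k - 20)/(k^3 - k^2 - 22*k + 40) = (k + 1)/(k - 2)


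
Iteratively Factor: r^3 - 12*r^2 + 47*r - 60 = (r - 3)*(r^2 - 9*r + 20) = (r - 5)*(r - 3)*(r - 4)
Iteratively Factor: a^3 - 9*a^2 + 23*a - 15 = (a - 5)*(a^2 - 4*a + 3) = (a - 5)*(a - 1)*(a - 3)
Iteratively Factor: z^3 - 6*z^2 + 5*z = (z - 1)*(z^2 - 5*z) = z*(z - 1)*(z - 5)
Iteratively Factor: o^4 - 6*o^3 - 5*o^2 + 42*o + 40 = (o - 5)*(o^3 - o^2 - 10*o - 8) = (o - 5)*(o - 4)*(o^2 + 3*o + 2) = (o - 5)*(o - 4)*(o + 1)*(o + 2)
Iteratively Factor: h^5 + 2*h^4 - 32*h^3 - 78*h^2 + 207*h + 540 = (h - 5)*(h^4 + 7*h^3 + 3*h^2 - 63*h - 108) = (h - 5)*(h + 4)*(h^3 + 3*h^2 - 9*h - 27) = (h - 5)*(h + 3)*(h + 4)*(h^2 - 9) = (h - 5)*(h + 3)^2*(h + 4)*(h - 3)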